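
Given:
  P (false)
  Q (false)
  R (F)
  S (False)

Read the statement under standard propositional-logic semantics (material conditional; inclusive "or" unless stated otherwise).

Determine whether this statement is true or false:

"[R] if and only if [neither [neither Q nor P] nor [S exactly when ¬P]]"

Values: R=False, Q=False, P=False, S=False.
Formalization: R iff ((Q nor P) nor (S iff not P))

Q nor P = False nor False = True
not P = not False = True
S iff not P = False iff True = False
(Q nor P) nor (S iff not P) = True nor False = False
R iff ((Q nor P) nor (S iff not P)) = False iff False = True

The statement is true.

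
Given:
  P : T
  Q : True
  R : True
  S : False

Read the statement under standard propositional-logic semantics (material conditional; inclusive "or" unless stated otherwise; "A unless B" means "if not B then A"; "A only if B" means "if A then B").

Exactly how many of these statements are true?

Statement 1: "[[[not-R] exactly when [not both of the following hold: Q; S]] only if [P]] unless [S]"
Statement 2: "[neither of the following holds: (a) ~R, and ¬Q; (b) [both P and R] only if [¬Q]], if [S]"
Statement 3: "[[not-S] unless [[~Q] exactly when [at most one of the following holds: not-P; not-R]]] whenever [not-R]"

3

Statement 1: This is ((not R iff (Q nand S)) -> P) or S.

not R = not True = False
Q nand S = True nand False = True
not R iff (Q nand S) = False iff True = False
(not R iff (Q nand S)) -> P = False -> True = True
((not R iff (Q nand S)) -> P) or S = True or False = True
So Statement 1 is true.

Statement 2: This is S -> ((not R and not Q) nor ((P and R) -> not Q)).

not R = not True = False
not Q = not True = False
not R and not Q = False and False = False
P and R = True and True = True
not Q = not True = False
(P and R) -> not Q = True -> False = False
(not R and not Q) nor ((P and R) -> not Q) = False nor False = True
S -> ((not R and not Q) nor ((P and R) -> not Q)) = False -> True = True
So Statement 2 is true.

Statement 3: Parsed as not R -> (not S or (not Q iff (not P nand not R)))

not R = not True = False
not S = not False = True
not Q = not True = False
not P = not True = False
not R = not True = False
not P nand not R = False nand False = True
not Q iff (not P nand not R) = False iff True = False
not S or (not Q iff (not P nand not R)) = True or False = True
not R -> (not S or (not Q iff (not P nand not R))) = False -> True = True
So Statement 3 is true.

3 of the 3 statements are true (Statement 1, Statement 2, Statement 3).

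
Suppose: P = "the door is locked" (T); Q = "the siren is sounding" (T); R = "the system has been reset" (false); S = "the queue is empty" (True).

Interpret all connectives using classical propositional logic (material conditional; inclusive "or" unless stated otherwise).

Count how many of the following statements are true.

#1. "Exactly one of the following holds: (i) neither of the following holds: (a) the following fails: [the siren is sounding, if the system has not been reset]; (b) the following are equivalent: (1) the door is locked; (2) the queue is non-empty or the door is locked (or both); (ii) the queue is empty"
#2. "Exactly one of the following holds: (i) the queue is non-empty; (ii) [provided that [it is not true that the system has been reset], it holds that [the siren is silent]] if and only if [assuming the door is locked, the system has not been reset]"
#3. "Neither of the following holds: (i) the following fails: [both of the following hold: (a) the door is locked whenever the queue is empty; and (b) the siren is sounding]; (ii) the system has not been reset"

1

#1: This is (~(~R -> Q) nor (P <-> (~S | P))) xor S.

~R = ~F = T
~R -> Q = T -> T = T
~(~R -> Q) = ~T = F
~S = ~T = F
~S | P = F | T = T
P <-> (~S | P) = T <-> T = T
~(~R -> Q) nor (P <-> (~S | P)) = F nor T = F
(~(~R -> Q) nor (P <-> (~S | P))) xor S = F xor T = T
Thus #1 is true.

#2: Parsed as ~S xor ((~R -> ~Q) <-> (P -> ~R))

~S = ~T = F
~R = ~F = T
~Q = ~T = F
~R -> ~Q = T -> F = F
~R = ~F = T
P -> ~R = T -> T = T
(~R -> ~Q) <-> (P -> ~R) = F <-> T = F
~S xor ((~R -> ~Q) <-> (P -> ~R)) = F xor F = F
Thus #2 is false.

#3: Parsed as ~((S -> P) & Q) nor ~R

S -> P = T -> T = T
(S -> P) & Q = T & T = T
~((S -> P) & Q) = ~T = F
~R = ~F = T
~((S -> P) & Q) nor ~R = F nor T = F
Hence #3 is false.

1 of the 3 statements is true (#1).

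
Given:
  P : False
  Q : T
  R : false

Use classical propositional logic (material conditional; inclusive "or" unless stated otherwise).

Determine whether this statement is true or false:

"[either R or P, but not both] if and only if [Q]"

False.

Parsed as (R ⊕ P) ↔ Q

R ⊕ P = F ⊕ F = F
(R ⊕ P) ↔ Q = F ↔ T = F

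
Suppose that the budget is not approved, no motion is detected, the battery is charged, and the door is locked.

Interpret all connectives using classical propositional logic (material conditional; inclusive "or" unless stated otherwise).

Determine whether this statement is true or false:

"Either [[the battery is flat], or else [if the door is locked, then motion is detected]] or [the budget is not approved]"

Let Q = "the battery is charged" (T), L = "the door is locked" (T), V = "motion is detected" (F), H = "the budget is approved" (F).
In symbols: (¬Q ∨ (L → V)) ∨ ¬H

¬Q = ¬T = F
L → V = T → F = F
¬Q ∨ (L → V) = F ∨ F = F
¬H = ¬F = T
(¬Q ∨ (L → V)) ∨ ¬H = F ∨ T = T

The statement is true.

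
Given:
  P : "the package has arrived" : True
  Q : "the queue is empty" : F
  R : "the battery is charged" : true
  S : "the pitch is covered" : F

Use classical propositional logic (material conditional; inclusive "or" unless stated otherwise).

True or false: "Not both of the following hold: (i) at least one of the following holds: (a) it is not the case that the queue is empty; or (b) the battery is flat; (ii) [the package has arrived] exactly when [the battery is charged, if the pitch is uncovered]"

Formalization: (~Q | ~R) nand (P <-> (~S -> R))

~Q = ~F = T
~R = ~T = F
~Q | ~R = T | F = T
~S = ~F = T
~S -> R = T -> T = T
P <-> (~S -> R) = T <-> T = T
(~Q | ~R) nand (P <-> (~S -> R)) = T nand T = F

The statement is false.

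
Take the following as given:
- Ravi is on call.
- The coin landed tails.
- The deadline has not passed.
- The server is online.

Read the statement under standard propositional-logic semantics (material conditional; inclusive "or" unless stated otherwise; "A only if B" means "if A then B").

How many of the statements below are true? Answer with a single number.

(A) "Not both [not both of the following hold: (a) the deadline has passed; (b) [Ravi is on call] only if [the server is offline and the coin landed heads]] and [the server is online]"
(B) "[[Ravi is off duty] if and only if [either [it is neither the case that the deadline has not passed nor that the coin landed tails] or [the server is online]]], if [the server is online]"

Let R = "the deadline has passed" (F), P = "Ravi is on call" (T), S = "the server is online" (T), Q = "the coin landed heads" (F).

(A): This is (R nand (P -> (~S & Q))) nand S.

~S = ~T = F
~S & Q = F & F = F
P -> (~S & Q) = T -> F = F
R nand (P -> (~S & Q)) = F nand F = T
(R nand (P -> (~S & Q))) nand S = T nand T = F
Thus (A) is false.

(B): Formalization: S -> (~P <-> ((~R nor ~Q) | S))

~P = ~T = F
~R = ~F = T
~Q = ~F = T
~R nor ~Q = T nor T = F
(~R nor ~Q) | S = F | T = T
~P <-> ((~R nor ~Q) | S) = F <-> T = F
S -> (~P <-> ((~R nor ~Q) | S)) = T -> F = F
Hence (B) is false.

0 of the 2 statements are true (none).

0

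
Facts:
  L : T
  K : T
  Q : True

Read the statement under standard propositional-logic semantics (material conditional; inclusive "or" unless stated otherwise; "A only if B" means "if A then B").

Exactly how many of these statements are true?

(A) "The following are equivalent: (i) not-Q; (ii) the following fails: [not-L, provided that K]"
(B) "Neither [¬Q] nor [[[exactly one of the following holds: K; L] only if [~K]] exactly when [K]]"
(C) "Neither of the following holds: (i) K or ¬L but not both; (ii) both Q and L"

0

(A): This is ¬Q ↔ ¬(K → ¬L).

¬Q = ¬T = F
¬L = ¬T = F
K → ¬L = T → F = F
¬(K → ¬L) = ¬F = T
¬Q ↔ ¬(K → ¬L) = F ↔ T = F
Hence (A) is false.

(B): Parsed as ¬Q ↓ (((K ⊕ L) → ¬K) ↔ K)

¬Q = ¬T = F
K ⊕ L = T ⊕ T = F
¬K = ¬T = F
(K ⊕ L) → ¬K = F → F = T
((K ⊕ L) → ¬K) ↔ K = T ↔ T = T
¬Q ↓ (((K ⊕ L) → ¬K) ↔ K) = F ↓ T = F
Hence (B) is false.

(C): This is (K ⊕ ¬L) ↓ (Q ∧ L).

¬L = ¬T = F
K ⊕ ¬L = T ⊕ F = T
Q ∧ L = T ∧ T = T
(K ⊕ ¬L) ↓ (Q ∧ L) = T ↓ T = F
So (C) is false.

Count: 0.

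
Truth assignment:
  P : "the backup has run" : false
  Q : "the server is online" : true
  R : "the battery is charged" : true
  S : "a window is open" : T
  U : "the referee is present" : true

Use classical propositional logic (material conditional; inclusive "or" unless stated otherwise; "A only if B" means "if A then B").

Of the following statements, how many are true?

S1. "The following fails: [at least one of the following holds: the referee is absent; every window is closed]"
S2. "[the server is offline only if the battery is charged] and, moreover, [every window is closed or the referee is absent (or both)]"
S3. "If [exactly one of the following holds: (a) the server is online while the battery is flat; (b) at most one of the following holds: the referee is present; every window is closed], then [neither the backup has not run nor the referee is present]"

1

S1: Formalization: not (not U or not S)

not U = not True = False
not S = not True = False
not U or not S = False or False = False
not (not U or not S) = not False = True
Thus S1 is true.

S2: In symbols: (not Q -> R) and (not S or not U)

not Q = not True = False
not Q -> R = False -> True = True
not S = not True = False
not U = not True = False
not S or not U = False or False = False
(not Q -> R) and (not S or not U) = True and False = False
So S2 is false.

S3: In symbols: ((Q and not R) xor (U nand not S)) -> (not P nor U)

not R = not True = False
Q and not R = True and False = False
not S = not True = False
U nand not S = True nand False = True
(Q and not R) xor (U nand not S) = False xor True = True
not P = not False = True
not P nor U = True nor True = False
((Q and not R) xor (U nand not S)) -> (not P nor U) = True -> False = False
Hence S3 is false.

Count: 1.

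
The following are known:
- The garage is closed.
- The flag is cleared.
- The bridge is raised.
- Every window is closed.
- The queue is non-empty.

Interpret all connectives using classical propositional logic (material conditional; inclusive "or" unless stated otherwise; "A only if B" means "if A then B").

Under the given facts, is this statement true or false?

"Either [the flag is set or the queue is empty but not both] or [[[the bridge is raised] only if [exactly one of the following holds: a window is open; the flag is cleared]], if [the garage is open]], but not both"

Let Q = "the flag is set" (F), U = "the queue is empty" (F), P = "the garage is closed" (T), R = "the bridge is raised" (T), S = "a window is open" (F).
In symbols: (Q xor U) xor (~P -> (R -> (S xor ~Q)))

Q xor U = F xor F = F
~P = ~T = F
~Q = ~F = T
S xor ~Q = F xor T = T
R -> (S xor ~Q) = T -> T = T
~P -> (R -> (S xor ~Q)) = F -> T = T
(Q xor U) xor (~P -> (R -> (S xor ~Q))) = F xor T = T

The statement is true.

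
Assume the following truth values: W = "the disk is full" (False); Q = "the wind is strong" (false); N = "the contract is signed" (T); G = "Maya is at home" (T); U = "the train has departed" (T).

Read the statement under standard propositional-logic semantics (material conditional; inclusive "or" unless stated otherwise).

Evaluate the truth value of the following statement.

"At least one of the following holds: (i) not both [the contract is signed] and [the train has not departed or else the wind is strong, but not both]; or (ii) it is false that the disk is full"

True.

Values: N=T, U=T, Q=F, W=F.
This is (N ↑ (¬U ⊕ Q)) ∨ ¬W.

¬U = ¬T = F
¬U ⊕ Q = F ⊕ F = F
N ↑ (¬U ⊕ Q) = T ↑ F = T
¬W = ¬F = T
(N ↑ (¬U ⊕ Q)) ∨ ¬W = T ∨ T = T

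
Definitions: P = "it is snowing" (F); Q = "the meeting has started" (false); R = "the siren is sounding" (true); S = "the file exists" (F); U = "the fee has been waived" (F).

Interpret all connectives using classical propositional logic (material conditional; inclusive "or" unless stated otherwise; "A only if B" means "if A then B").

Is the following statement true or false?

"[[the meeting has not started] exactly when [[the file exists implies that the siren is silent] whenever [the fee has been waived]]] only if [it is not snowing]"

Values: Q=F, U=F, S=F, R=T, P=F.
This is (¬Q ↔ (U → (S → ¬R))) → ¬P.

¬Q = ¬F = T
¬R = ¬T = F
S → ¬R = F → F = T
U → (S → ¬R) = F → T = T
¬Q ↔ (U → (S → ¬R)) = T ↔ T = T
¬P = ¬F = T
(¬Q ↔ (U → (S → ¬R))) → ¬P = T → T = T

The statement is true.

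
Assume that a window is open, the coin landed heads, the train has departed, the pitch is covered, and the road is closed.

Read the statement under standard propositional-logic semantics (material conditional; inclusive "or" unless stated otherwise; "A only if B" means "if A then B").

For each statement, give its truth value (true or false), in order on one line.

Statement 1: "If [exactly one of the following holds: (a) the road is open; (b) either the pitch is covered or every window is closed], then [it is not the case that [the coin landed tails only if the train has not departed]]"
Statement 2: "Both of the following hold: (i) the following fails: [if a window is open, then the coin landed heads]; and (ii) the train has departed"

Statement 1 false / Statement 2 false

Let G = "the road is closed" (T), V = "the pitch is covered" (T), N = "a window is open" (T), L = "the coin landed heads" (T), U = "the train has departed" (T).

Statement 1: Parsed as (~G xor (V | ~N)) -> ~(~L -> ~U)

~G = ~T = F
~N = ~T = F
V | ~N = T | F = T
~G xor (V | ~N) = F xor T = T
~L = ~T = F
~U = ~T = F
~L -> ~U = F -> F = T
~(~L -> ~U) = ~T = F
(~G xor (V | ~N)) -> ~(~L -> ~U) = T -> F = F
So Statement 1 is false.

Statement 2: Parsed as ~(N -> L) & U

N -> L = T -> T = T
~(N -> L) = ~T = F
~(N -> L) & U = F & T = F
Thus Statement 2 is false.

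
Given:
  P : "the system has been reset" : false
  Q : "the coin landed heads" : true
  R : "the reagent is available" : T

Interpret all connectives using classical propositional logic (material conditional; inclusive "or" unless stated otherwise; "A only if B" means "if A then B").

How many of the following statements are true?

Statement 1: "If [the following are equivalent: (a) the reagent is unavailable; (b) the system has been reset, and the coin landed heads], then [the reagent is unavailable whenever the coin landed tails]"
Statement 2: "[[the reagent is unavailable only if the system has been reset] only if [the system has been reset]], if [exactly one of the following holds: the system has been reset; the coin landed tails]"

2

Statement 1: Formalization: (¬R ↔ (P ∧ Q)) → (¬Q → ¬R)

¬R = ¬T = F
P ∧ Q = F ∧ T = F
¬R ↔ (P ∧ Q) = F ↔ F = T
¬Q = ¬T = F
¬R = ¬T = F
¬Q → ¬R = F → F = T
(¬R ↔ (P ∧ Q)) → (¬Q → ¬R) = T → T = T
So Statement 1 is true.

Statement 2: Formalization: (P ⊕ ¬Q) → ((¬R → P) → P)

¬Q = ¬T = F
P ⊕ ¬Q = F ⊕ F = F
¬R = ¬T = F
¬R → P = F → F = T
(¬R → P) → P = T → F = F
(P ⊕ ¬Q) → ((¬R → P) → P) = F → F = T
Thus Statement 2 is true.

2 of the 2 statements are true (Statement 1, Statement 2).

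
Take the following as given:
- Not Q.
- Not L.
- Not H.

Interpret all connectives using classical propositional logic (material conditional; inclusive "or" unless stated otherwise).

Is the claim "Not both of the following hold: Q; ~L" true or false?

This is Q nand ~L.

~L = ~F = T
Q nand ~L = F nand T = T

true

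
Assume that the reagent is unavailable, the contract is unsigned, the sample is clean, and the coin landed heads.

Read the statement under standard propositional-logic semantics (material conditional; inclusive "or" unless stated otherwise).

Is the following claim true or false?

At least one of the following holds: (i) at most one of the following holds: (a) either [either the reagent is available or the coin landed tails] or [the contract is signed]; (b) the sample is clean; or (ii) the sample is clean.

The statement is true.

Let P = "the reagent is available" (False), S = "the coin landed heads" (True), Q = "the contract is signed" (False), R = "the sample is contaminated" (False).
In symbols: (((P or not S) or Q) nand not R) or not R

not S = not True = False
P or not S = False or False = False
(P or not S) or Q = False or False = False
not R = not False = True
((P or not S) or Q) nand not R = False nand True = True
not R = not False = True
(((P or not S) or Q) nand not R) or not R = True or True = True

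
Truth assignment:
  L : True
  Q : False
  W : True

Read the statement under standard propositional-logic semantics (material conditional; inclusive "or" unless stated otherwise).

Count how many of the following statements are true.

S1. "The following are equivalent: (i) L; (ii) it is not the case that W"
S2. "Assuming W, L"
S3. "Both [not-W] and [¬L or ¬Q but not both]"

1

S1: This is L ↔ ¬W.

¬W = ¬T = F
L ↔ ¬W = T ↔ F = F
Hence S1 is false.

S2: Formalization: W → L

W → L = T → T = T
So S2 is true.

S3: Parsed as ¬W ∧ (¬L ⊕ ¬Q)

¬W = ¬T = F
¬L = ¬T = F
¬Q = ¬F = T
¬L ⊕ ¬Q = F ⊕ T = T
¬W ∧ (¬L ⊕ ¬Q) = F ∧ T = F
Hence S3 is false.

True statements: 1 (S2).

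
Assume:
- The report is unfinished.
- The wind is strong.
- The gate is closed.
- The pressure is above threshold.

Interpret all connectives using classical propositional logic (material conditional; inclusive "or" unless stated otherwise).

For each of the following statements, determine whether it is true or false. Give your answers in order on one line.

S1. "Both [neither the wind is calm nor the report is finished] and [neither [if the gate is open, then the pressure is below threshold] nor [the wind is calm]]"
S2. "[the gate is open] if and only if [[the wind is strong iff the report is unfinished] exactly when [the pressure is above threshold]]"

Let Q = "the wind is strong" (T), P = "the report is finished" (F), R = "the gate is open" (F), S = "the pressure is above threshold" (T).

S1: Parsed as (¬Q ↓ P) ∧ ((R → ¬S) ↓ ¬Q)

¬Q = ¬T = F
¬Q ↓ P = F ↓ F = T
¬S = ¬T = F
R → ¬S = F → F = T
¬Q = ¬T = F
(R → ¬S) ↓ ¬Q = T ↓ F = F
(¬Q ↓ P) ∧ ((R → ¬S) ↓ ¬Q) = T ∧ F = F
So S1 is false.

S2: Formalization: R ↔ ((Q ↔ ¬P) ↔ S)

¬P = ¬F = T
Q ↔ ¬P = T ↔ T = T
(Q ↔ ¬P) ↔ S = T ↔ T = T
R ↔ ((Q ↔ ¬P) ↔ S) = F ↔ T = F
Hence S2 is false.

S1 False; S2 False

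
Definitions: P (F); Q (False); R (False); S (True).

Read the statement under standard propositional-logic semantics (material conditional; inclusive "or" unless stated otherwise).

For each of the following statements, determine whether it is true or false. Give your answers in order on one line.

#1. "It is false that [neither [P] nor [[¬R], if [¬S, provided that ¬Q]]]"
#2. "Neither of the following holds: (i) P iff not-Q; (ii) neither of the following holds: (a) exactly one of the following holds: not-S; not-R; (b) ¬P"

#1 true / #2 true

#1: In symbols: not (P nor ((not Q -> not S) -> not R))

not Q = not False = True
not S = not True = False
not Q -> not S = True -> False = False
not R = not False = True
(not Q -> not S) -> not R = False -> True = True
P nor ((not Q -> not S) -> not R) = False nor True = False
not (P nor ((not Q -> not S) -> not R)) = not False = True
Hence #1 is true.

#2: In symbols: (P iff not Q) nor ((not S xor not R) nor not P)

not Q = not False = True
P iff not Q = False iff True = False
not S = not True = False
not R = not False = True
not S xor not R = False xor True = True
not P = not False = True
(not S xor not R) nor not P = True nor True = False
(P iff not Q) nor ((not S xor not R) nor not P) = False nor False = True
So #2 is true.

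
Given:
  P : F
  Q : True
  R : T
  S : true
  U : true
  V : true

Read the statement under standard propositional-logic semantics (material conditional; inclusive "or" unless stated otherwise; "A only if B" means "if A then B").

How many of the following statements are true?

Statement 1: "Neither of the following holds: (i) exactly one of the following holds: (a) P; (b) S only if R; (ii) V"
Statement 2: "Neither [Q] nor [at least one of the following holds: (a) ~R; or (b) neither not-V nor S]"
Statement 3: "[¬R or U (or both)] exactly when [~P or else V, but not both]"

0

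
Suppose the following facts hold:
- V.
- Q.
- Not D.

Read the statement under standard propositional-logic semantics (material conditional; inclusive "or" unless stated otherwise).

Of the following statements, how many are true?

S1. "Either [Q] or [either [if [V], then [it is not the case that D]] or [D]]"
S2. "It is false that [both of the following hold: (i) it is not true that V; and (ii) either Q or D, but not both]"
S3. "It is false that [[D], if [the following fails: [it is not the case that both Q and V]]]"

S1: Parsed as Q or ((V -> not D) or D)

not D = not False = True
V -> not D = True -> True = True
(V -> not D) or D = True or False = True
Q or ((V -> not D) or D) = True or True = True
Thus S1 is true.

S2: Formalization: not (not V and (Q xor D))

not V = not True = False
Q xor D = True xor False = True
not V and (Q xor D) = False and True = False
not (not V and (Q xor D)) = not False = True
So S2 is true.

S3: Formalization: not (not (Q nand V) -> D)

Q nand V = True nand True = False
not (Q nand V) = not False = True
not (Q nand V) -> D = True -> False = False
not (not (Q nand V) -> D) = not False = True
Thus S3 is true.

3 of the 3 statements are true (S1, S2, S3).

3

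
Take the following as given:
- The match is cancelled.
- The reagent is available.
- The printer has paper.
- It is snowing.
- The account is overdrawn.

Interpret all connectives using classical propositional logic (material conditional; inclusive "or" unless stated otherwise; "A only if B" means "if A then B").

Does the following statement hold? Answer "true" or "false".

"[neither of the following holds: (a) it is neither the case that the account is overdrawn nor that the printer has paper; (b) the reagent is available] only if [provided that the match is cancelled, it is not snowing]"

Let U = "the account is overdrawn" (T), P = "the printer has paper" (T), V = "the reagent is available" (T), D = "the match is cancelled" (T), S = "it is snowing" (T).
This is ((U nor P) nor V) -> (D -> ~S).

U nor P = T nor T = F
(U nor P) nor V = F nor T = F
~S = ~T = F
D -> ~S = T -> F = F
((U nor P) nor V) -> (D -> ~S) = F -> F = T

True.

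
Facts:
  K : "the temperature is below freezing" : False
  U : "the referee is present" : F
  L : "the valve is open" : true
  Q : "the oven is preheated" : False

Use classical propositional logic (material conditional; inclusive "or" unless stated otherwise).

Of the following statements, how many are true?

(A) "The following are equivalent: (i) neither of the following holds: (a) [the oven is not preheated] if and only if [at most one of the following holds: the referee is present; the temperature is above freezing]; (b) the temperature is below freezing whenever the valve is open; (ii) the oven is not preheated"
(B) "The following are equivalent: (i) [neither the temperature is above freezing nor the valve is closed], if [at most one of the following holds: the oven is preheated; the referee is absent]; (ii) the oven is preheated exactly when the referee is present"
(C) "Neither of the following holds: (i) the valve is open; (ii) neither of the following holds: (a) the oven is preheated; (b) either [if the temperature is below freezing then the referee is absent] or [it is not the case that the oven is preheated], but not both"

0

(A): In symbols: ((not Q iff (U nand not K)) nor (L -> K)) iff not Q

not Q = not False = True
not K = not False = True
U nand not K = False nand True = True
not Q iff (U nand not K) = True iff True = True
L -> K = True -> False = False
(not Q iff (U nand not K)) nor (L -> K) = True nor False = False
not Q = not False = True
((not Q iff (U nand not K)) nor (L -> K)) iff not Q = False iff True = False
So (A) is false.

(B): Parsed as ((Q nand not U) -> (not K nor not L)) iff (Q iff U)

not U = not False = True
Q nand not U = False nand True = True
not K = not False = True
not L = not True = False
not K nor not L = True nor False = False
(Q nand not U) -> (not K nor not L) = True -> False = False
Q iff U = False iff False = True
((Q nand not U) -> (not K nor not L)) iff (Q iff U) = False iff True = False
So (B) is false.

(C): In symbols: L nor (Q nor ((K -> not U) xor not Q))

not U = not False = True
K -> not U = False -> True = True
not Q = not False = True
(K -> not U) xor not Q = True xor True = False
Q nor ((K -> not U) xor not Q) = False nor False = True
L nor (Q nor ((K -> not U) xor not Q)) = True nor True = False
Hence (C) is false.

True statements: 0 (none).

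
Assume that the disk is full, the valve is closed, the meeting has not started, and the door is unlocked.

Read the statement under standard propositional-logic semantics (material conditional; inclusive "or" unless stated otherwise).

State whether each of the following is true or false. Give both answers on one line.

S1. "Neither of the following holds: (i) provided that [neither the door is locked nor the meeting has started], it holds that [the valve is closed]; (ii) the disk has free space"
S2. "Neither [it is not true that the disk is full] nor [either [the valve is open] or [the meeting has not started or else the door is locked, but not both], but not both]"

S1 F; S2 F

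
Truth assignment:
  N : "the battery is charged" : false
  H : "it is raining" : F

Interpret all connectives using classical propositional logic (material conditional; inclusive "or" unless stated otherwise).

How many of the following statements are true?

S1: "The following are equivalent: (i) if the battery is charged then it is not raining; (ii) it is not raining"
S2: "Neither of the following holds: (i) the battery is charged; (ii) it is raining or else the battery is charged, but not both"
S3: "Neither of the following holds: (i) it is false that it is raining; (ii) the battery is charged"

2

S1: Formalization: (N -> ~H) <-> ~H

~H = ~F = T
N -> ~H = F -> T = T
~H = ~F = T
(N -> ~H) <-> ~H = T <-> T = T
Hence S1 is true.

S2: Formalization: N nor (H xor N)

H xor N = F xor F = F
N nor (H xor N) = F nor F = T
Thus S2 is true.

S3: Formalization: ~H nor N

~H = ~F = T
~H nor N = T nor F = F
So S3 is false.

True statements: 2 (S1, S2).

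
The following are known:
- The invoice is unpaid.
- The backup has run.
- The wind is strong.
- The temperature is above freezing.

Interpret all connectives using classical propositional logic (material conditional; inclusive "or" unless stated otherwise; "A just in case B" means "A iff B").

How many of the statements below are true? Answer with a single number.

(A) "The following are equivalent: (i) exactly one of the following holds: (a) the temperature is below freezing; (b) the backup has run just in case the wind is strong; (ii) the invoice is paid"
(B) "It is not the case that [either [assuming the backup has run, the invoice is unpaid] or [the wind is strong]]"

0

Let S = "the temperature is below freezing" (F), Q = "the backup has run" (T), R = "the wind is strong" (T), P = "the invoice is paid" (F).

(A): This is (S ⊕ (Q ↔ R)) ↔ P.

Q ↔ R = T ↔ T = T
S ⊕ (Q ↔ R) = F ⊕ T = T
(S ⊕ (Q ↔ R)) ↔ P = T ↔ F = F
Thus (A) is false.

(B): In symbols: ¬((Q → ¬P) ∨ R)

¬P = ¬F = T
Q → ¬P = T → T = T
(Q → ¬P) ∨ R = T ∨ T = T
¬((Q → ¬P) ∨ R) = ¬T = F
Hence (B) is false.

Count: 0.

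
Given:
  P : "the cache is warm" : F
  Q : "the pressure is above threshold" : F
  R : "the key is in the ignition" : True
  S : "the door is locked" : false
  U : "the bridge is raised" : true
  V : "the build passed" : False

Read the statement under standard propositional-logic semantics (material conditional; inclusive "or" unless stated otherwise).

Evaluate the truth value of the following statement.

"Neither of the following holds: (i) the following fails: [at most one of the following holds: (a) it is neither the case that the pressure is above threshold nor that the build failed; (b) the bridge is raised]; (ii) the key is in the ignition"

Formalization: ¬((Q ↓ ¬V) ↑ U) ↓ R

¬V = ¬F = T
Q ↓ ¬V = F ↓ T = F
(Q ↓ ¬V) ↑ U = F ↑ T = T
¬((Q ↓ ¬V) ↑ U) = ¬T = F
¬((Q ↓ ¬V) ↑ U) ↓ R = F ↓ T = F

The statement is false.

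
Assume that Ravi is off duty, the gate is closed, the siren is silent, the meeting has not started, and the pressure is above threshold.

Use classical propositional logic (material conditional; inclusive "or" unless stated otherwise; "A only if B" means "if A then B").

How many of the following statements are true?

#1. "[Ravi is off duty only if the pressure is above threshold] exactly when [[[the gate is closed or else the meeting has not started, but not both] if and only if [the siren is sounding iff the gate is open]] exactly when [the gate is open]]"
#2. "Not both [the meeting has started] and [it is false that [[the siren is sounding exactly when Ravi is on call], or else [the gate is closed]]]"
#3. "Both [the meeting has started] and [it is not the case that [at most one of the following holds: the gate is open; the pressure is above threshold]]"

Let L = "Ravi is on call" (F), D = "the pressure is above threshold" (T), U = "the gate is open" (F), G = "the meeting has started" (F), N = "the siren is sounding" (F).

#1: In symbols: (¬L → D) ↔ (((¬U ⊕ ¬G) ↔ (N ↔ U)) ↔ U)

¬L = ¬F = T
¬L → D = T → T = T
¬U = ¬F = T
¬G = ¬F = T
¬U ⊕ ¬G = T ⊕ T = F
N ↔ U = F ↔ F = T
(¬U ⊕ ¬G) ↔ (N ↔ U) = F ↔ T = F
((¬U ⊕ ¬G) ↔ (N ↔ U)) ↔ U = F ↔ F = T
(¬L → D) ↔ (((¬U ⊕ ¬G) ↔ (N ↔ U)) ↔ U) = T ↔ T = T
Thus #1 is true.

#2: In symbols: G ↑ ¬((N ↔ L) ∨ ¬U)

N ↔ L = F ↔ F = T
¬U = ¬F = T
(N ↔ L) ∨ ¬U = T ∨ T = T
¬((N ↔ L) ∨ ¬U) = ¬T = F
G ↑ ¬((N ↔ L) ∨ ¬U) = F ↑ F = T
So #2 is true.

#3: In symbols: G ∧ ¬(U ↑ D)

U ↑ D = F ↑ T = T
¬(U ↑ D) = ¬T = F
G ∧ ¬(U ↑ D) = F ∧ F = F
Thus #3 is false.

2 of the 3 statements are true (#1, #2).

2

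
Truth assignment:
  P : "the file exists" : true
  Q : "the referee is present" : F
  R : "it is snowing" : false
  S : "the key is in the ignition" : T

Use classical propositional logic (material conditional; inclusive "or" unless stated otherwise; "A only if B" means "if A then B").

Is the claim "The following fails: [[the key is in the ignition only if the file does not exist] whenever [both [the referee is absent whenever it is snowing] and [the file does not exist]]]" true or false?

false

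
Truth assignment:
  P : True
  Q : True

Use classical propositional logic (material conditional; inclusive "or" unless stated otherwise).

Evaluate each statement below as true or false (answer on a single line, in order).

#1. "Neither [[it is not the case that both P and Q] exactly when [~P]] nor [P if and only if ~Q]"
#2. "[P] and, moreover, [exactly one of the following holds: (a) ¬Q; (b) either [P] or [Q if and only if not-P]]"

#1: Parsed as ((P nand Q) iff not P) nor (P iff not Q)

P nand Q = True nand True = False
not P = not True = False
(P nand Q) iff not P = False iff False = True
not Q = not True = False
P iff not Q = True iff False = False
((P nand Q) iff not P) nor (P iff not Q) = True nor False = False
So #1 is false.

#2: This is P and (not Q xor (P or (Q iff not P))).

not Q = not True = False
not P = not True = False
Q iff not P = True iff False = False
P or (Q iff not P) = True or False = True
not Q xor (P or (Q iff not P)) = False xor True = True
P and (not Q xor (P or (Q iff not P))) = True and True = True
Hence #2 is true.

#1 false; #2 true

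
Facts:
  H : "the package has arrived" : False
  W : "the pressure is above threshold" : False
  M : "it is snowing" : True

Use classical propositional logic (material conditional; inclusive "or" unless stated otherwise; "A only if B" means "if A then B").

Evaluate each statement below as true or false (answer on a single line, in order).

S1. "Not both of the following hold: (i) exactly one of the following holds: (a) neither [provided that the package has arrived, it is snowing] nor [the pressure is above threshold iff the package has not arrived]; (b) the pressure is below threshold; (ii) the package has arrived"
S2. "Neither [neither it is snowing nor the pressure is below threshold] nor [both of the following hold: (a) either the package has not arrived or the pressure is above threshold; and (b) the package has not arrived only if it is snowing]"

S1 T; S2 F

S1: Formalization: (((H -> M) nor (W iff not H)) xor not W) nand H

H -> M = False -> True = True
not H = not False = True
W iff not H = False iff True = False
(H -> M) nor (W iff not H) = True nor False = False
not W = not False = True
((H -> M) nor (W iff not H)) xor not W = False xor True = True
(((H -> M) nor (W iff not H)) xor not W) nand H = True nand False = True
So S1 is true.

S2: In symbols: (M nor not W) nor ((not H or W) and (not H -> M))

not W = not False = True
M nor not W = True nor True = False
not H = not False = True
not H or W = True or False = True
not H = not False = True
not H -> M = True -> True = True
(not H or W) and (not H -> M) = True and True = True
(M nor not W) nor ((not H or W) and (not H -> M)) = False nor True = False
So S2 is false.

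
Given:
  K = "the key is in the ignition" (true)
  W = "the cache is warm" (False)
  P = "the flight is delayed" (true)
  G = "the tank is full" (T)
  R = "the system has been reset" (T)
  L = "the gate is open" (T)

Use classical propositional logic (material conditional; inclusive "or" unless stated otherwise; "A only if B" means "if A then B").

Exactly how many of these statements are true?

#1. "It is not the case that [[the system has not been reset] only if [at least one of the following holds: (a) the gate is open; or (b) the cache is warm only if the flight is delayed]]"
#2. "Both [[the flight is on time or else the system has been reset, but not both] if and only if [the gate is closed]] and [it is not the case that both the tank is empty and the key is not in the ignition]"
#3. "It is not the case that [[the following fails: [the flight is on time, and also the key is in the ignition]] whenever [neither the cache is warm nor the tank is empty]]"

0

#1: In symbols: ~(~R -> (L | (W -> P)))

~R = ~T = F
W -> P = F -> T = T
L | (W -> P) = T | T = T
~R -> (L | (W -> P)) = F -> T = T
~(~R -> (L | (W -> P))) = ~T = F
Thus #1 is false.

#2: This is ((~P xor R) <-> ~L) & (~G nand ~K).

~P = ~T = F
~P xor R = F xor T = T
~L = ~T = F
(~P xor R) <-> ~L = T <-> F = F
~G = ~T = F
~K = ~T = F
~G nand ~K = F nand F = T
((~P xor R) <-> ~L) & (~G nand ~K) = F & T = F
Thus #2 is false.

#3: Parsed as ~((W nor ~G) -> ~(~P & K))

~G = ~T = F
W nor ~G = F nor F = T
~P = ~T = F
~P & K = F & T = F
~(~P & K) = ~F = T
(W nor ~G) -> ~(~P & K) = T -> T = T
~((W nor ~G) -> ~(~P & K)) = ~T = F
So #3 is false.

0 of the 3 statements are true (none).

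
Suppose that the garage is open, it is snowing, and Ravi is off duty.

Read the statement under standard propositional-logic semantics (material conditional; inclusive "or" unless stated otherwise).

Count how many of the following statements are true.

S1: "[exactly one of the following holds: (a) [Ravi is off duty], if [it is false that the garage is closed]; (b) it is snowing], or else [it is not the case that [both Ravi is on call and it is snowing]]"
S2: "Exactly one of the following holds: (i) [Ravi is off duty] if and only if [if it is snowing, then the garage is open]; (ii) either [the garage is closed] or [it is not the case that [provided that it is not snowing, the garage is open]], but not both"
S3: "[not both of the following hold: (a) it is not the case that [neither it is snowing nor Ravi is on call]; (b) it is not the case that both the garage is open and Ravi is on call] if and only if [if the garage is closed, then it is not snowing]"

Let D = "the garage is closed" (False), P = "Ravi is on call" (False), V = "it is snowing" (True).

S1: Parsed as ((not D -> not P) xor V) or not (P and V)

not D = not False = True
not P = not False = True
not D -> not P = True -> True = True
(not D -> not P) xor V = True xor True = False
P and V = False and True = False
not (P and V) = not False = True
((not D -> not P) xor V) or not (P and V) = False or True = True
Hence S1 is true.

S2: Parsed as (not P iff (V -> not D)) xor (D xor not (not V -> not D))

not P = not False = True
not D = not False = True
V -> not D = True -> True = True
not P iff (V -> not D) = True iff True = True
not V = not True = False
not D = not False = True
not V -> not D = False -> True = True
not (not V -> not D) = not True = False
D xor not (not V -> not D) = False xor False = False
(not P iff (V -> not D)) xor (D xor not (not V -> not D)) = True xor False = True
So S2 is true.

S3: This is (not (V nor P) nand (not D nand P)) iff (D -> not V).

V nor P = True nor False = False
not (V nor P) = not False = True
not D = not False = True
not D nand P = True nand False = True
not (V nor P) nand (not D nand P) = True nand True = False
not V = not True = False
D -> not V = False -> False = True
(not (V nor P) nand (not D nand P)) iff (D -> not V) = False iff True = False
So S3 is false.

True statements: 2 (S1, S2).

2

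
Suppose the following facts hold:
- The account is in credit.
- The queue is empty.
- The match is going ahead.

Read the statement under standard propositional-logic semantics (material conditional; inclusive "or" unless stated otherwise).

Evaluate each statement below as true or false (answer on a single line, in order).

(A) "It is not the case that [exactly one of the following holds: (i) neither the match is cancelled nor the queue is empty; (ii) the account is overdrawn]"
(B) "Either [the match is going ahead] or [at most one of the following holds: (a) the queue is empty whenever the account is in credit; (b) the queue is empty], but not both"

Let K = "the match is cancelled" (False), L = "the queue is empty" (True), S = "the account is overdrawn" (False).

(A): This is not ((K nor L) xor S).

K nor L = False nor True = False
(K nor L) xor S = False xor False = False
not ((K nor L) xor S) = not False = True
So (A) is true.

(B): Formalization: not K xor ((not S -> L) nand L)

not K = not False = True
not S = not False = True
not S -> L = True -> True = True
(not S -> L) nand L = True nand True = False
not K xor ((not S -> L) nand L) = True xor False = True
Thus (B) is true.

(A) True / (B) True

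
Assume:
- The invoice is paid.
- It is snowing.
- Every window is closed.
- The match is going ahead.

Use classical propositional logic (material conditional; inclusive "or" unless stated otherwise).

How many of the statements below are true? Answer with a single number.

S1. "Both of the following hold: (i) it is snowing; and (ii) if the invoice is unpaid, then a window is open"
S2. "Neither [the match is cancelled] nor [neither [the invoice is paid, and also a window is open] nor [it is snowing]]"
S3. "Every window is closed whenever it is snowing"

3

Let L = "it is snowing" (T), P = "the invoice is paid" (T), H = "a window is open" (F), R = "the match is cancelled" (F).

S1: In symbols: L ∧ (¬P → H)

¬P = ¬T = F
¬P → H = F → F = T
L ∧ (¬P → H) = T ∧ T = T
So S1 is true.

S2: Formalization: R ↓ ((P ∧ H) ↓ L)

P ∧ H = T ∧ F = F
(P ∧ H) ↓ L = F ↓ T = F
R ↓ ((P ∧ H) ↓ L) = F ↓ F = T
Hence S2 is true.

S3: Parsed as L → ¬H

¬H = ¬F = T
L → ¬H = T → T = T
Hence S3 is true.

True statements: 3 (S1, S2, S3).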